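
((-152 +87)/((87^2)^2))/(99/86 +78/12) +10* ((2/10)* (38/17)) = 1432473136529/320421633273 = 4.47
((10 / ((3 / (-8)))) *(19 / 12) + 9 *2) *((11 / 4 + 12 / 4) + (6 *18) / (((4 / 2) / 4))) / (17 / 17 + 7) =-96683 / 144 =-671.41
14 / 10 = 7 / 5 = 1.40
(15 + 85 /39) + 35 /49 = 4885 /273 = 17.89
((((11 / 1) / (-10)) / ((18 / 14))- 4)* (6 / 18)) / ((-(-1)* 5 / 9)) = -437 / 150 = -2.91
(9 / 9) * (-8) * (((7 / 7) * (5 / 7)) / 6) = -20 / 21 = -0.95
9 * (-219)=-1971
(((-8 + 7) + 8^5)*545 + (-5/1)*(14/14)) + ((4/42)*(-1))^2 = 7875382414/441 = 17858010.01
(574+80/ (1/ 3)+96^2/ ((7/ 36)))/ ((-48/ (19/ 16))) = -3206003/ 2688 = -1192.71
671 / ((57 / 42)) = 494.42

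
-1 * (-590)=590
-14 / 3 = -4.67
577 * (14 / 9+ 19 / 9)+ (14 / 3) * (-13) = 2055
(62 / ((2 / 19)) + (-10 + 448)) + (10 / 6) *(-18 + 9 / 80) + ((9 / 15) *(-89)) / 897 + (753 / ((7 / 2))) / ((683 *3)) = 114045077921 / 114361520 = 997.23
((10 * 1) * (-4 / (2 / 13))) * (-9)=2340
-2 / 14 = -1 / 7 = -0.14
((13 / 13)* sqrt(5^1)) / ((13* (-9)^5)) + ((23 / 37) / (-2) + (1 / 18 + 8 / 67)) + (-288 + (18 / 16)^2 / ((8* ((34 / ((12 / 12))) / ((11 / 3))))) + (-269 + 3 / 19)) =-4110041623379 / 7379407872 - sqrt(5) / 767637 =-556.96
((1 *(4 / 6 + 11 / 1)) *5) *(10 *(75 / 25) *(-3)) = -5250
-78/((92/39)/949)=-1443429/46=-31378.89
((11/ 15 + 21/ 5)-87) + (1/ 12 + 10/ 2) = -4619/ 60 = -76.98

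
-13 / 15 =-0.87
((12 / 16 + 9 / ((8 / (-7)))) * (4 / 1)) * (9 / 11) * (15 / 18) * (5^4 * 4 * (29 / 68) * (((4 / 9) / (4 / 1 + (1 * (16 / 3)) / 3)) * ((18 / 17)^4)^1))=-406699987500 / 203039551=-2003.06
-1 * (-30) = 30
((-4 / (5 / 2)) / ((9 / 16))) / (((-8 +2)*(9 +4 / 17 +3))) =0.04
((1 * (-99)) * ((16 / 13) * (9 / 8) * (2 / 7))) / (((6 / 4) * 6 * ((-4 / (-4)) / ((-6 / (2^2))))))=6.53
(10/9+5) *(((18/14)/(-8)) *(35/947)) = -275/7576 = -0.04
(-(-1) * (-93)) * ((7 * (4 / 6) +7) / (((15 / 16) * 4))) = -289.33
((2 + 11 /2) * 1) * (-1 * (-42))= 315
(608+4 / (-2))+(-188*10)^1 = -1274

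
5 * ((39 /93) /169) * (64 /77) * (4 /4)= 320 /31031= 0.01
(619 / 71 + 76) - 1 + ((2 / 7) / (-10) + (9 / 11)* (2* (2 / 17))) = 83.88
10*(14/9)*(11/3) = 1540/27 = 57.04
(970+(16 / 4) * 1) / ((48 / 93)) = 1887.12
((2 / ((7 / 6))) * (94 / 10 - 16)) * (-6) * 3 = 7128 / 35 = 203.66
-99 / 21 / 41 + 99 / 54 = 2959 / 1722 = 1.72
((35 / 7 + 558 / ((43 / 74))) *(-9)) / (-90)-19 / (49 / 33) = 1764233 / 21070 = 83.73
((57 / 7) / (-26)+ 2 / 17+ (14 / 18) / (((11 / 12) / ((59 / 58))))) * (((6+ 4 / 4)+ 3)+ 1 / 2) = 1976659 / 281996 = 7.01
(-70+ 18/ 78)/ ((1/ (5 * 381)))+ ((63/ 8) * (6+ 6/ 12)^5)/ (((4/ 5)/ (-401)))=-611467681875/ 13312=-45933569.85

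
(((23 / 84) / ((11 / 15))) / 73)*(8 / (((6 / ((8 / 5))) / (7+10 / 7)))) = 10856 / 118041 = 0.09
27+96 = 123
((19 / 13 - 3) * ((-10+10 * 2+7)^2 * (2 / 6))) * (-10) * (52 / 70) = 23120 / 21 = 1100.95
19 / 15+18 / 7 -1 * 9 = -542 / 105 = -5.16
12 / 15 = 4 / 5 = 0.80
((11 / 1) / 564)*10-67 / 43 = -16529 / 12126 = -1.36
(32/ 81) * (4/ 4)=32/ 81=0.40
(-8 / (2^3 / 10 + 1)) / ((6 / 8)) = -160 / 27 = -5.93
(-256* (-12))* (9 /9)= 3072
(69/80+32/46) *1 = 2867/1840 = 1.56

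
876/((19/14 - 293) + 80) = -12264/2963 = -4.14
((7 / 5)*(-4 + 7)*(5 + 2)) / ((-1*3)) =-49 / 5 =-9.80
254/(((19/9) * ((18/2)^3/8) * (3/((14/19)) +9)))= 28448/281637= 0.10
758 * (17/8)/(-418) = -6443/1672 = -3.85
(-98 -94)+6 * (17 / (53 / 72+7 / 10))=-120.97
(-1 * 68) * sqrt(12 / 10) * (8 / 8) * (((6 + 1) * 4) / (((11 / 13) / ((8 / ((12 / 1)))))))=-49504 * sqrt(30) / 165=-1643.30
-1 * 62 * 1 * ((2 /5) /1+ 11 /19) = -5766 /95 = -60.69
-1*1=-1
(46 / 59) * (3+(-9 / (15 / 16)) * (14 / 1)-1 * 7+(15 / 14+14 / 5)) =-216591 / 2065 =-104.89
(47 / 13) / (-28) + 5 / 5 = 0.87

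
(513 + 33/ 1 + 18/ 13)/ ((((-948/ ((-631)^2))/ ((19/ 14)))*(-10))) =4486079987/ 143780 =31201.00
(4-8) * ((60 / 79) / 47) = -240 / 3713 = -0.06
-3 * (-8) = 24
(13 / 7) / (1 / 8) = 104 / 7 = 14.86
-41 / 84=-0.49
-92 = -92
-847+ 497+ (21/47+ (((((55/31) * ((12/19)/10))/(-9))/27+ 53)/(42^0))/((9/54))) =-31.56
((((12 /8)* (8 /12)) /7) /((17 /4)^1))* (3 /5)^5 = 972 /371875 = 0.00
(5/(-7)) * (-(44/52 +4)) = 45/13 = 3.46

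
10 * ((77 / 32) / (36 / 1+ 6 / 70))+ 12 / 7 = 2.38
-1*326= -326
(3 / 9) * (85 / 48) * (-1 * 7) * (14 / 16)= -4165 / 1152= -3.62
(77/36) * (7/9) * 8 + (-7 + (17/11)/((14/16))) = 50363/6237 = 8.07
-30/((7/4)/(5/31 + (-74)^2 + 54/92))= -468590580/4991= -93887.11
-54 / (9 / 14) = -84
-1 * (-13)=13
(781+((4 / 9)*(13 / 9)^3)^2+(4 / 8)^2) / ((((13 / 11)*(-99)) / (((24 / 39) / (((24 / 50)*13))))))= -3370747972525 / 5106976885998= -0.66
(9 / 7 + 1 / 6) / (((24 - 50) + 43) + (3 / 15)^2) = 1525 / 17892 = 0.09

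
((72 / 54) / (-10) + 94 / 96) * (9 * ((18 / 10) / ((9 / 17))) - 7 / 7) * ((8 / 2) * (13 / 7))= 13949 / 75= 185.99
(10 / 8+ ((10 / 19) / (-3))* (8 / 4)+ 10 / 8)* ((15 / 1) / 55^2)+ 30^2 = 4138249 / 4598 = 900.01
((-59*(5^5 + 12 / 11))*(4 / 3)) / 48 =-2028833 / 396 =-5123.32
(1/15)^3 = 1/3375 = 0.00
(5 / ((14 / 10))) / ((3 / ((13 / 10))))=65 / 42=1.55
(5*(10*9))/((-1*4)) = -225/2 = -112.50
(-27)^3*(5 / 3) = -32805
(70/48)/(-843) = -35/20232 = -0.00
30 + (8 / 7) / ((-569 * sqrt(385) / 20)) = 30.00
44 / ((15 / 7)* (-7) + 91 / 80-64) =-3520 / 6229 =-0.57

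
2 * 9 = 18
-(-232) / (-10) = -116 / 5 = -23.20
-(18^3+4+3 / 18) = -35017 / 6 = -5836.17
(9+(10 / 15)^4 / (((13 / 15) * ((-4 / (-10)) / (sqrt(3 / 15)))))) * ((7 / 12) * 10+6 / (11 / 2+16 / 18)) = 62.68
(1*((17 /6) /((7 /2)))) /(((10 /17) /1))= 289 /210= 1.38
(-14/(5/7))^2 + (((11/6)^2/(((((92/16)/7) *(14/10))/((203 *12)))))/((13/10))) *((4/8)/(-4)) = -6737087/22425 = -300.43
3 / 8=0.38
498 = 498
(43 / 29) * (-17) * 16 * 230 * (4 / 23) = -467840 / 29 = -16132.41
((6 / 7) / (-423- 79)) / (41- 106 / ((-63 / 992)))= -27 / 27041485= -0.00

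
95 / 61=1.56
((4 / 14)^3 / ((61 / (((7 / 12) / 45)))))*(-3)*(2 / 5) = -4 / 672525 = -0.00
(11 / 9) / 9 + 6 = 497 / 81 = 6.14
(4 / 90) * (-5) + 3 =25 / 9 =2.78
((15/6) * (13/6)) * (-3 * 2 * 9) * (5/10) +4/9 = -5249/36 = -145.81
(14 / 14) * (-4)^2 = 16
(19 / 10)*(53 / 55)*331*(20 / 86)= 333317 / 2365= 140.94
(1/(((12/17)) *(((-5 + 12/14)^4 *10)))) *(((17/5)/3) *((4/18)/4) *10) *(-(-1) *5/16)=693889/7333089408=0.00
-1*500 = -500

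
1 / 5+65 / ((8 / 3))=983 / 40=24.58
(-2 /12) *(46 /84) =-23 /252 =-0.09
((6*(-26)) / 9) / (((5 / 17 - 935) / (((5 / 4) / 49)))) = 221 / 467166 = 0.00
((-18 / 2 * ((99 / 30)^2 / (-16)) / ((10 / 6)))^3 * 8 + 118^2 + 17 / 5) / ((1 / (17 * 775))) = 483139668245826829 / 2560000000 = 188726432.91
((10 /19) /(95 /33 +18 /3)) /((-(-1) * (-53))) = -330 /295051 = -0.00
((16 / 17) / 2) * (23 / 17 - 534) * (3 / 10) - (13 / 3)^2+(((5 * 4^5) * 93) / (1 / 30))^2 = 530748384214795571 / 2601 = 204055511039906.02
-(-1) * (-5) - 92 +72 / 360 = -484 / 5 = -96.80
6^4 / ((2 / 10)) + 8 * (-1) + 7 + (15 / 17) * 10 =110293 / 17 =6487.82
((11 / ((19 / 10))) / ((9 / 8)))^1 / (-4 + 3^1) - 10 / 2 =-1735 / 171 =-10.15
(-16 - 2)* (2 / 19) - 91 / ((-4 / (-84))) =-1912.89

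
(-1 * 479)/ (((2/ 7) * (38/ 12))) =-10059/ 19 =-529.42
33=33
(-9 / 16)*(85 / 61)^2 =-65025 / 59536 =-1.09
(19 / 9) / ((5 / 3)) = 19 / 15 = 1.27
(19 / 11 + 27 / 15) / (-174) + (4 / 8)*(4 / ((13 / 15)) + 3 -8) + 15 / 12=258131 / 248820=1.04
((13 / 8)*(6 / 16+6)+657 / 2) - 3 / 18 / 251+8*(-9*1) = 12860455 / 48192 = 266.86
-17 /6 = -2.83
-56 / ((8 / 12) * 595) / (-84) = 1 / 595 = 0.00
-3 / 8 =-0.38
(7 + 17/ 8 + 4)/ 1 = 105/ 8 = 13.12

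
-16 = -16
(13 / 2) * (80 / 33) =520 / 33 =15.76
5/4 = 1.25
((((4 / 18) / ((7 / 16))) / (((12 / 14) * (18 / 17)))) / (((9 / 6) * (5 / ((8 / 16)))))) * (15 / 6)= 68 / 729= 0.09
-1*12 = -12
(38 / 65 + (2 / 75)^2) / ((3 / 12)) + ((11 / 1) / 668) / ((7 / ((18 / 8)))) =3209513807 / 1367730000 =2.35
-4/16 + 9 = 35/4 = 8.75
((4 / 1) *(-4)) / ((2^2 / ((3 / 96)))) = -1 / 8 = -0.12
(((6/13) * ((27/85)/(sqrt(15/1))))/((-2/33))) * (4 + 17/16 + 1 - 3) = -43659 * sqrt(15)/88400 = -1.91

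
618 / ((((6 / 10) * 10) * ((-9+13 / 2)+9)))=206 / 13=15.85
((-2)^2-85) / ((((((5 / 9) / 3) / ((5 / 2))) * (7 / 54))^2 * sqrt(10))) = -43046721 * sqrt(10) / 490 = -277807.52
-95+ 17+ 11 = -67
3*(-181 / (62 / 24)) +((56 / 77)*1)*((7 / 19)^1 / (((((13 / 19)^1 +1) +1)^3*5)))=-47538838684 / 226169955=-210.19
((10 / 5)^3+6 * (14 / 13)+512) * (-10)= -68440 / 13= -5264.62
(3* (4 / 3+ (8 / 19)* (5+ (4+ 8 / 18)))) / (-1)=-908 / 57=-15.93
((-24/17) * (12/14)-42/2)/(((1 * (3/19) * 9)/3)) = -16739/357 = -46.89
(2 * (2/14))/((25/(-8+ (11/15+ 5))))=-0.03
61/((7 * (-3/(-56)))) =488/3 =162.67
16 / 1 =16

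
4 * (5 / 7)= 20 / 7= 2.86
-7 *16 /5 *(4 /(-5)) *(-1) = -17.92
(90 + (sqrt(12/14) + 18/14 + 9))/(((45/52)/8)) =416 * sqrt(42)/315 + 32448/35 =935.64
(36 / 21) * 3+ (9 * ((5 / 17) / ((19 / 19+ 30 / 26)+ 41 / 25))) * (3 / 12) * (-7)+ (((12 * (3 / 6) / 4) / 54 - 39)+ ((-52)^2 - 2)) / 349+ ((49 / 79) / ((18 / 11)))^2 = 134563797063649 / 11505146372748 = 11.70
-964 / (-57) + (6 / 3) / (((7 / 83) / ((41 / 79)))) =921034 / 31521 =29.22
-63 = -63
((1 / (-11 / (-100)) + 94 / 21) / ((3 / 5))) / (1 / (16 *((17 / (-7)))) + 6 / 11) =852448 / 19593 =43.51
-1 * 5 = -5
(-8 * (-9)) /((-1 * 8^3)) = -0.14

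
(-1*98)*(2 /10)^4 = -98 /625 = -0.16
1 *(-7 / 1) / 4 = -1.75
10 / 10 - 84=-83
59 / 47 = 1.26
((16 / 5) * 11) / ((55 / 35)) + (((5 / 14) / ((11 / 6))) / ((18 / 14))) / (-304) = 1123559 / 50160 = 22.40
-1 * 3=-3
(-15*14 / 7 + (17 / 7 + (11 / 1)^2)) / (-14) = -327 / 49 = -6.67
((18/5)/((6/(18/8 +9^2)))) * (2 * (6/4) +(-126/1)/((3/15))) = -626373/20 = -31318.65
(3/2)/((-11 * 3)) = -1/22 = -0.05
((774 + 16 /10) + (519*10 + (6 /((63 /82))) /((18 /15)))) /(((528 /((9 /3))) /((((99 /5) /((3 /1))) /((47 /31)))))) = 29158817 /197400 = 147.71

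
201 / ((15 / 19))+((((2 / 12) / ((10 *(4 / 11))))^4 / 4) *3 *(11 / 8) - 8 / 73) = 657457950188723 / 2583429120000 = 254.49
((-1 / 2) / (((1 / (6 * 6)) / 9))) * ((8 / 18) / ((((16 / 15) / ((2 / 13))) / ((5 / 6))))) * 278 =-31275 / 13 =-2405.77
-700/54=-350/27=-12.96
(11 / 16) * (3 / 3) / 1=11 / 16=0.69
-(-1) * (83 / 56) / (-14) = -83 / 784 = -0.11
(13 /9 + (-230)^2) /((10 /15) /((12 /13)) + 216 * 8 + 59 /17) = 30.54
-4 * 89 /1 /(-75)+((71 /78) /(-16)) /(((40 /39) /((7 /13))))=1177313 /249600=4.72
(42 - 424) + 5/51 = -19477/51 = -381.90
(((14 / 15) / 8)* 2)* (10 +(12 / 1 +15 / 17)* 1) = 2723 / 510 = 5.34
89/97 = 0.92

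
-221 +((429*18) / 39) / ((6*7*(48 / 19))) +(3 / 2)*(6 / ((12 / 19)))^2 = -9381 / 112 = -83.76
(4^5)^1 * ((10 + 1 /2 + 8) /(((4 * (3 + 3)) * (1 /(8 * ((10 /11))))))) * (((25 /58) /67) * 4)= 9472000 /64119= 147.73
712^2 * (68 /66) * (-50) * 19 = -16374291200 /33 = -496190642.42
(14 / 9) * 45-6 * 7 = 28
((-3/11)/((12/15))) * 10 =-75/22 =-3.41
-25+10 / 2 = -20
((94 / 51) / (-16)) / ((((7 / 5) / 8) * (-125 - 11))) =235 / 48552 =0.00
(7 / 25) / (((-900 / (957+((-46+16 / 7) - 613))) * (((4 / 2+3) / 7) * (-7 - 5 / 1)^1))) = 7357 / 675000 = 0.01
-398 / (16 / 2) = -49.75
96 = 96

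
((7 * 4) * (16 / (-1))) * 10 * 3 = -13440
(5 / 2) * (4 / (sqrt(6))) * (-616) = -3080 * sqrt(6) / 3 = -2514.81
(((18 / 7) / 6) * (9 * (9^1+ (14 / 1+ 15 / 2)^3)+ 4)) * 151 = 324458079 / 56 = 5793894.27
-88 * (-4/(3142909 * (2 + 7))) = 32/2571471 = 0.00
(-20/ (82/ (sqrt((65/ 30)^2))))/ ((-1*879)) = 65/ 108117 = 0.00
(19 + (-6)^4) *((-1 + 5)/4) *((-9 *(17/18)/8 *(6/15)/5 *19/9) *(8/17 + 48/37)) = -694583/1665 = -417.17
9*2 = 18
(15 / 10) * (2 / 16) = 3 / 16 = 0.19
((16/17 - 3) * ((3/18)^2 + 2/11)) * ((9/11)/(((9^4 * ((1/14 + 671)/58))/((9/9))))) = -117943/25358940783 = -0.00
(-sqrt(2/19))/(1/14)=-14 * sqrt(38)/19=-4.54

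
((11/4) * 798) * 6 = 13167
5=5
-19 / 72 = -0.26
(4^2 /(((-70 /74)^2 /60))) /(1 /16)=17165.58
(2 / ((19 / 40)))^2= 6400 / 361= 17.73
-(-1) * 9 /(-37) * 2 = -18 /37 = -0.49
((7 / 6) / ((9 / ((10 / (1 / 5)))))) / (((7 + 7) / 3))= 25 / 18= 1.39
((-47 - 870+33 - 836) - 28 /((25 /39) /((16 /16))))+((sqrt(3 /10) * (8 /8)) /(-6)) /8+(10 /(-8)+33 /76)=-1764.51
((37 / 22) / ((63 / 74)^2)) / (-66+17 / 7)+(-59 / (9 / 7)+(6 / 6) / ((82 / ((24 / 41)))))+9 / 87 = -6198795165124 / 135301143285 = -45.81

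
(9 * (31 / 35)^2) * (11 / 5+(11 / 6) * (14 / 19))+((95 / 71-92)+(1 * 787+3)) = 5985517191 / 8262625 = 724.41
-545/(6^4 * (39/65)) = -2725/3888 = -0.70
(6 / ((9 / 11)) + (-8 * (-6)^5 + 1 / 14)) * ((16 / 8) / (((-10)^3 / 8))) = -2613047 / 2625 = -995.45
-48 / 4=-12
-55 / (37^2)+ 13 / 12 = 17137 / 16428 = 1.04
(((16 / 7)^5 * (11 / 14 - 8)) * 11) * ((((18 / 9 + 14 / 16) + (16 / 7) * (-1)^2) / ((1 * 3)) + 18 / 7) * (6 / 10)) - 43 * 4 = -7600659228 / 588245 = -12920.91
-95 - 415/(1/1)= -510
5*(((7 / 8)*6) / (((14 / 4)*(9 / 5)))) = 4.17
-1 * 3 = -3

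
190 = 190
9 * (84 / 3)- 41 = 211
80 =80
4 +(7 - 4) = 7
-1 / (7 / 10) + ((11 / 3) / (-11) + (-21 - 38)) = -1276 / 21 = -60.76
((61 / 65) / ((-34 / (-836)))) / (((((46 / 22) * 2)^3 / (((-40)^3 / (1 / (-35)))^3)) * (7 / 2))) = 2724583935180800000000000 / 2688907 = 1013268192310407165.44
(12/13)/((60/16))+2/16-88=-87.63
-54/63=-6/7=-0.86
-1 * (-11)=11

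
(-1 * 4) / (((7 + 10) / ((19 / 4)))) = -19 / 17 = -1.12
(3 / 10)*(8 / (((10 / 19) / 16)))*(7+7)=25536 / 25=1021.44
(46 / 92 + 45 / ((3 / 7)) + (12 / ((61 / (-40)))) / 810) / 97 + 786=251488633 / 319518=787.09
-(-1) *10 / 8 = 5 / 4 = 1.25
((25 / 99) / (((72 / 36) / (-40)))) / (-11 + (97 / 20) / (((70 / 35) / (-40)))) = 0.05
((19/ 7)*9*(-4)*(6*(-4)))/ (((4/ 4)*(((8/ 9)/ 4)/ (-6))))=-443232/ 7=-63318.86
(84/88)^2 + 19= 9637/484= 19.91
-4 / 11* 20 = -80 / 11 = -7.27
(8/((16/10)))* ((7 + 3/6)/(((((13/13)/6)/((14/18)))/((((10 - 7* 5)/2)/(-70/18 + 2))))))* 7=275625/34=8106.62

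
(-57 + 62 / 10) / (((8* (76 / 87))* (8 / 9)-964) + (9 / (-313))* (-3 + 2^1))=62250066 / 1173633385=0.05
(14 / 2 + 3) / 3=10 / 3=3.33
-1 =-1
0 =0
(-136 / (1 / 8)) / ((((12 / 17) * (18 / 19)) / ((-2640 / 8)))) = 4832080 / 9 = 536897.78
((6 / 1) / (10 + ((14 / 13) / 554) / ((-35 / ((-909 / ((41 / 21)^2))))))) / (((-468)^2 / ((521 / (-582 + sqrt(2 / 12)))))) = -117659485345 / 48042685600666926-1212984385 * sqrt(6) / 1729536681624009336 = -0.00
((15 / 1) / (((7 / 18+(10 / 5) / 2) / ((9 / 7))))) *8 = 3888 / 35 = 111.09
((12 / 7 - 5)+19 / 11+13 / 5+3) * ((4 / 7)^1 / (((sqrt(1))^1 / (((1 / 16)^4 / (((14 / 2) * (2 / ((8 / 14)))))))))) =389 / 270448640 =0.00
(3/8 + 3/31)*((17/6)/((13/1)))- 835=-414109/496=-834.90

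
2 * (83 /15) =166 /15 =11.07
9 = 9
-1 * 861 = -861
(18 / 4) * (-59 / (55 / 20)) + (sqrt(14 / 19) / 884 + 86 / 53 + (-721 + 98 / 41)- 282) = -26186515 / 23903 + sqrt(266) / 16796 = -1095.53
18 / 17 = 1.06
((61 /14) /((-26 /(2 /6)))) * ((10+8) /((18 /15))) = -305 /364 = -0.84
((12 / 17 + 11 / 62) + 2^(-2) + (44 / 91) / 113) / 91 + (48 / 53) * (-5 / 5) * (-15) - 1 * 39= -25.40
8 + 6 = 14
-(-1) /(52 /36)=9 /13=0.69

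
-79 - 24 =-103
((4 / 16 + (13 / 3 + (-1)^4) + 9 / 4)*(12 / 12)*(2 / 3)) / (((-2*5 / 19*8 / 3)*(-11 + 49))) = -47 / 480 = -0.10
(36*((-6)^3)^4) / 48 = 1632586752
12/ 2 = 6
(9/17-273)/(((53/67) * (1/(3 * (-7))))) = 6517224/901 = 7233.32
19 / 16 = 1.19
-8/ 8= -1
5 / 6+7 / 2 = 13 / 3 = 4.33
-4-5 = -9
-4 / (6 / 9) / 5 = -6 / 5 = -1.20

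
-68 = -68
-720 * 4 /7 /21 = -960 /49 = -19.59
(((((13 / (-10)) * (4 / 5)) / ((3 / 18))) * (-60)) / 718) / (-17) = -936 / 30515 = -0.03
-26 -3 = -29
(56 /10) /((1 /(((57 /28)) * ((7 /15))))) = 133 /25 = 5.32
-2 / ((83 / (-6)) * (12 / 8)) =0.10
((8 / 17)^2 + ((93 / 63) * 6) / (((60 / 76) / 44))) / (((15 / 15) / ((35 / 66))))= 261.90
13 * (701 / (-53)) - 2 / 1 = -9219 / 53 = -173.94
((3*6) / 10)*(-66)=-594 / 5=-118.80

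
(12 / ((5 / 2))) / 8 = 3 / 5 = 0.60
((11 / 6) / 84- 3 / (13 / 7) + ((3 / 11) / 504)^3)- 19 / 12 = -260646429107 / 82044458496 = -3.18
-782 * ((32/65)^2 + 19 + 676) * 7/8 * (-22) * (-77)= -6809592920361/8450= -805868984.66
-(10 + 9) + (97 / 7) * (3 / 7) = -640 / 49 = -13.06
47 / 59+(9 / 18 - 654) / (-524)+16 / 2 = 621025 / 61832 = 10.04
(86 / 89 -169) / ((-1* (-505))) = -2991 / 8989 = -0.33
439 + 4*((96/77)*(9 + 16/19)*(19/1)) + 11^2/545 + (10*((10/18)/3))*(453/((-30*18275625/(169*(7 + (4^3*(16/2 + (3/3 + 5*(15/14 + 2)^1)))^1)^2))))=388877199253709/527094610875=737.77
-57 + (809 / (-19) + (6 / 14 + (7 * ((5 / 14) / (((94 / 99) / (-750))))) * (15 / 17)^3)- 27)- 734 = -136154858675 / 61422326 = -2216.70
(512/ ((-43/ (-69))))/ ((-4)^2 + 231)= 35328/ 10621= 3.33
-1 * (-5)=5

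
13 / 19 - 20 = -367 / 19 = -19.32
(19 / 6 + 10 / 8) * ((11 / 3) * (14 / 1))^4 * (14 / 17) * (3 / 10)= 52167112844 / 6885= 7576922.71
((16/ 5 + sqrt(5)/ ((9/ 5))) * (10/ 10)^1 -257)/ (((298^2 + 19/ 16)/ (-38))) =771552/ 7104415 -3040 * sqrt(5)/ 12787947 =0.11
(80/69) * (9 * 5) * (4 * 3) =14400/23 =626.09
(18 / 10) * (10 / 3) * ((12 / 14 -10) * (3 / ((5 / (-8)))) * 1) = 9216 / 35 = 263.31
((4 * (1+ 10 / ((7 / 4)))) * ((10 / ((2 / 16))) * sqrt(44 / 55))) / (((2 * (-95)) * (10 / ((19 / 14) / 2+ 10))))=-112424 * sqrt(5) / 23275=-10.80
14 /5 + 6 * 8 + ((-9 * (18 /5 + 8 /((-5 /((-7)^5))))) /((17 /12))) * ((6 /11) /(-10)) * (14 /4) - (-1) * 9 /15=152733811 /4675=32670.33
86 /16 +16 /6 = 8.04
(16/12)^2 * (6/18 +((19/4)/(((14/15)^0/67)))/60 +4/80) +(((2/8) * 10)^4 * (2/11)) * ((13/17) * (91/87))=6166069/390456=15.79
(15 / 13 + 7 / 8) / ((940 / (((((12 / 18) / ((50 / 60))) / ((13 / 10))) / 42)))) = 211 / 6672120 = 0.00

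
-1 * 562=-562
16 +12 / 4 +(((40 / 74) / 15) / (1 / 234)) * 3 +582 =626.30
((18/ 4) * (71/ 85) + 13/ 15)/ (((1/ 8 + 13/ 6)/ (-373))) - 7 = -3552353/ 4675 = -759.86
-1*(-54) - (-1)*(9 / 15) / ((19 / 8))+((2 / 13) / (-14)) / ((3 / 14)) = 200816 / 3705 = 54.20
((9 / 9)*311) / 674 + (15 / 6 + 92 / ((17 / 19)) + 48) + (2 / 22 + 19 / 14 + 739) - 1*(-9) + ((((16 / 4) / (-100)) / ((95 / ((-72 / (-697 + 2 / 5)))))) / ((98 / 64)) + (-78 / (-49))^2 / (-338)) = 50245181400940753 / 55628613775350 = 903.23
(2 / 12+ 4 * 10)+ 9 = 295 / 6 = 49.17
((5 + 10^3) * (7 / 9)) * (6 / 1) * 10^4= 46900000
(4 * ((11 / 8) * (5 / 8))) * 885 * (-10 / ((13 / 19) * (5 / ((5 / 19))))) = -243375 / 104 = -2340.14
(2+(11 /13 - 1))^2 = 576 /169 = 3.41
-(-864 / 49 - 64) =4000 / 49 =81.63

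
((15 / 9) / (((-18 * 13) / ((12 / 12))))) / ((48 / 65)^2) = -1625 / 124416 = -0.01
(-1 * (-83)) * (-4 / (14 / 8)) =-1328 / 7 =-189.71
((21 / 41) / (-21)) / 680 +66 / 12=5.50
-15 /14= -1.07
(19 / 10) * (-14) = -133 / 5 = -26.60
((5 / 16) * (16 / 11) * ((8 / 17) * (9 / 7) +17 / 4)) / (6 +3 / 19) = 219545 / 612612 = 0.36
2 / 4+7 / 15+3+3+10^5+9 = 3000479 / 30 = 100015.97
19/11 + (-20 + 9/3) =-168/11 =-15.27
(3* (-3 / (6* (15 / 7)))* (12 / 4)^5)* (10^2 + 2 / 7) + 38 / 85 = -1449943 / 85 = -17058.15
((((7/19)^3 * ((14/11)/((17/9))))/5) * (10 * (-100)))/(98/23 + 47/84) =-16699435200/11945161129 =-1.40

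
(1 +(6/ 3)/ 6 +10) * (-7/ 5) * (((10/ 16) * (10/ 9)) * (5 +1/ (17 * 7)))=-1490/ 27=-55.19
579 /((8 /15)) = 8685 /8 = 1085.62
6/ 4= 3/ 2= 1.50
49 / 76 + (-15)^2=17149 / 76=225.64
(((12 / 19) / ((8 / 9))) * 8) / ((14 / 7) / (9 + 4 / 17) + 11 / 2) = 33912 / 34105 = 0.99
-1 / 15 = -0.07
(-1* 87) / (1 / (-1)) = 87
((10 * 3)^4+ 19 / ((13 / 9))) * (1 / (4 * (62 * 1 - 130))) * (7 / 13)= -73711197 / 45968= -1603.53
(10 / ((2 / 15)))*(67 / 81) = 62.04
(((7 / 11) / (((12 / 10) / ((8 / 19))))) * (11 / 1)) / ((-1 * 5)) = -28 / 57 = -0.49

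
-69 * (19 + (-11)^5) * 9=100000872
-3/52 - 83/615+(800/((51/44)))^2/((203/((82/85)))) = 216595495143263/95684703660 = 2263.64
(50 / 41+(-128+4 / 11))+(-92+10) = -208.42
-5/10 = -1/2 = -0.50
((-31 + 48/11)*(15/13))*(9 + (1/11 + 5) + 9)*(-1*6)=6697980/1573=4258.09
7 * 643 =4501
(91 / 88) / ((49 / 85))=1105 / 616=1.79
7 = 7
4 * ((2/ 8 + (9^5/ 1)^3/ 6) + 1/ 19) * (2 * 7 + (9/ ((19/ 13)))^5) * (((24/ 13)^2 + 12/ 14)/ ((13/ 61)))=17627572348389450267798795978066/ 723518603899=24363675313109407583.97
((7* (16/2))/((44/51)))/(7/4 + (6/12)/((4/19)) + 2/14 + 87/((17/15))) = 679728/848573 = 0.80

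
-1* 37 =-37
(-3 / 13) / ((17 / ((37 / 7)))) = -111 / 1547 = -0.07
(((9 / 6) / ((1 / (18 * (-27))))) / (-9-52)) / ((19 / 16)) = 11664 / 1159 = 10.06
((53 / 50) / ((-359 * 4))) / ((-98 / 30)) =159 / 703640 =0.00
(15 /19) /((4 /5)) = 75 /76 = 0.99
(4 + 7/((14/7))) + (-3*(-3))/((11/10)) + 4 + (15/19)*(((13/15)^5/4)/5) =4169002973/211612500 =19.70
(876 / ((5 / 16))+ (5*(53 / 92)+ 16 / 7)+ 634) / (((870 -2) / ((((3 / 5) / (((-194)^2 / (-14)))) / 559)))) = -33253257 / 21000654656800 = -0.00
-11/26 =-0.42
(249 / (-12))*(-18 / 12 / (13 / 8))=249 / 13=19.15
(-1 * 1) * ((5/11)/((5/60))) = -60/11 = -5.45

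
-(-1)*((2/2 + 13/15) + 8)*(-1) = -148/15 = -9.87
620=620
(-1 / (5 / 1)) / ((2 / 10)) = -1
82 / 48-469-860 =-1327.29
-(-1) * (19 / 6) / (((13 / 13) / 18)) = 57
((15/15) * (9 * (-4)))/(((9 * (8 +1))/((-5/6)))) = 10/27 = 0.37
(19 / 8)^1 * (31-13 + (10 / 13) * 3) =627 / 13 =48.23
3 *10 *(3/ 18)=5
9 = 9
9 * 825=7425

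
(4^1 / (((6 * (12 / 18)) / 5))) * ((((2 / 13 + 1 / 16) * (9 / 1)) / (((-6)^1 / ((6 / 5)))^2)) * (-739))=-59859 / 208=-287.78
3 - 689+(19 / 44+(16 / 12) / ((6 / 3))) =-90407 / 132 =-684.90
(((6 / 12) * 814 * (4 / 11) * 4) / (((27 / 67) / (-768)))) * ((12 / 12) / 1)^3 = -10153984 / 9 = -1128220.44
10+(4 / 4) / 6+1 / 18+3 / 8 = 763 / 72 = 10.60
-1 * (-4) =4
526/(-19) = -526/19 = -27.68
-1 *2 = -2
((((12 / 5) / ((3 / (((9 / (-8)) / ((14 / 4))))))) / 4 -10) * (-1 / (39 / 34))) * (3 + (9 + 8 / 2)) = 191624 / 1365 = 140.38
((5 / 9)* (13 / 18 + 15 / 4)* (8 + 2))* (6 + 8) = 28175 / 81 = 347.84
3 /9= 1 /3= 0.33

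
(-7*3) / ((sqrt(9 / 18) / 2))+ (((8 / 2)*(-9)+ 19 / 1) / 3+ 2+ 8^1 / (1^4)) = 13 / 3 - 42*sqrt(2) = -55.06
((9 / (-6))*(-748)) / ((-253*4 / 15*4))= -765 / 184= -4.16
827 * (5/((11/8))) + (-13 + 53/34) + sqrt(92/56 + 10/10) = 2997.46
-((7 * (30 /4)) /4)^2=-11025 /64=-172.27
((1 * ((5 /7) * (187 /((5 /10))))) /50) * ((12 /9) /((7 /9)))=2244 /245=9.16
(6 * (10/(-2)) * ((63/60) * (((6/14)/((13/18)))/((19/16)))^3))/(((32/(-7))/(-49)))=-634894848/15069223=-42.13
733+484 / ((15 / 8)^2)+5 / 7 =1372432 / 1575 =871.39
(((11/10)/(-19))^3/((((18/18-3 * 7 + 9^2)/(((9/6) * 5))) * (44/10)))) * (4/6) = -121/33471920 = -0.00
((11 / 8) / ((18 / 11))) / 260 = 121 / 37440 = 0.00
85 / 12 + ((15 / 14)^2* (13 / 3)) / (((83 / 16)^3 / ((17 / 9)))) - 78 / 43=77152860997 / 14457062508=5.34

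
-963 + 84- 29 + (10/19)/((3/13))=-51626/57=-905.72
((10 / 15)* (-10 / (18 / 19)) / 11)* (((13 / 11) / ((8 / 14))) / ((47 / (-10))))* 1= 43225 / 153549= 0.28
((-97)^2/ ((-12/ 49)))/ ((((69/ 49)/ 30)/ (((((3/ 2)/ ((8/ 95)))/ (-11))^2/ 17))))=-3058257843375/ 24223232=-126253.09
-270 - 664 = -934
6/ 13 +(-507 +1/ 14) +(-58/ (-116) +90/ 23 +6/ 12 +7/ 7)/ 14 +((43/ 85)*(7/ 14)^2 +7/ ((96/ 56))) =-267836797/ 533715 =-501.83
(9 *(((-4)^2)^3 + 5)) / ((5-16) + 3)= -36909 / 8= -4613.62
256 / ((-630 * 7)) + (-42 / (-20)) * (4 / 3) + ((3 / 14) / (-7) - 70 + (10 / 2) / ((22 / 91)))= -1130449 / 24255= -46.61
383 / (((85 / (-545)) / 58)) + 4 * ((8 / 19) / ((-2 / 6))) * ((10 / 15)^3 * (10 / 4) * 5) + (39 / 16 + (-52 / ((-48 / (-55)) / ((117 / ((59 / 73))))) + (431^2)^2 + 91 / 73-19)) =6912689743760545435 / 200327184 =34506998030.58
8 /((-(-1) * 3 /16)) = 128 /3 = 42.67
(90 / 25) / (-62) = -9 / 155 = -0.06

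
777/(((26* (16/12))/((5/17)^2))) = 58275/30056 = 1.94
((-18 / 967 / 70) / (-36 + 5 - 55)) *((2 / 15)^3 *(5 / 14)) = 2 / 764050875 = 0.00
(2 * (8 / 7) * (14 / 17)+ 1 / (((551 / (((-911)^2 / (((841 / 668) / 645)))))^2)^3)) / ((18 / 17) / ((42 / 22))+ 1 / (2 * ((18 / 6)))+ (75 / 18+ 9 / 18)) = 1492573745646399997894628298987446963010730745025696076245321021819434304 / 38089717724866654108319554945759312327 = 39185739217804225805188320000000000.00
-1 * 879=-879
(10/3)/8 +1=17/12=1.42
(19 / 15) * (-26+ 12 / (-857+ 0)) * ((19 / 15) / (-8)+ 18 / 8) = -53160043 / 771300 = -68.92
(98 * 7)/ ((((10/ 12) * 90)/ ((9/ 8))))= 1029/ 100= 10.29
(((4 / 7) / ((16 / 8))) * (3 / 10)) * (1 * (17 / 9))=17 / 105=0.16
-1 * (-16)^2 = -256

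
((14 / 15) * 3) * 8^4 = 57344 / 5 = 11468.80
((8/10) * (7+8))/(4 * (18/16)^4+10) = 12288/16801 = 0.73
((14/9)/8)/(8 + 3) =7/396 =0.02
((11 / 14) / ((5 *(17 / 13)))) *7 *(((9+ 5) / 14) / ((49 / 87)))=12441 / 8330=1.49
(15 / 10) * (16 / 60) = 2 / 5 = 0.40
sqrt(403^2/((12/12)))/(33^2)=0.37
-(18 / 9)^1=-2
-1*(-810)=810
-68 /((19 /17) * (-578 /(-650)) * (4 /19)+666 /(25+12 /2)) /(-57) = 342550 /6228903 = 0.05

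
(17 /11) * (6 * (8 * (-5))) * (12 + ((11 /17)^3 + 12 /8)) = -16237560 /3179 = -5107.76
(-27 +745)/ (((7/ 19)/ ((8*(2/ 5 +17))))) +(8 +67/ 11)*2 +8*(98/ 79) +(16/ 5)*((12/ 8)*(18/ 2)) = 8253481926/ 30415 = 271362.22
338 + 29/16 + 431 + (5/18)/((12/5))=333041/432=770.93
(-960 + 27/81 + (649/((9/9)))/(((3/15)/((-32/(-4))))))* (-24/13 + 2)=150002/39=3846.21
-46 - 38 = -84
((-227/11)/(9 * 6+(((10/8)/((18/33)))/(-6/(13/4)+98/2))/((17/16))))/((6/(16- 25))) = 21290103/37171904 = 0.57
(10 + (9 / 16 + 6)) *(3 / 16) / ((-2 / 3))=-2385 / 512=-4.66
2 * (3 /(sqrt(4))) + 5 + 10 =18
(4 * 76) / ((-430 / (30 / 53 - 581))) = 4675976 / 11395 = 410.35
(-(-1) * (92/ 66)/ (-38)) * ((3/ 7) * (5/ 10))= -23/ 2926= -0.01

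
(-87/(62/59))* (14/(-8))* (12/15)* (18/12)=173.86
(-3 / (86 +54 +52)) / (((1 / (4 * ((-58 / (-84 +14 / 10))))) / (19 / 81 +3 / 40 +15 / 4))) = -54491 / 305856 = -0.18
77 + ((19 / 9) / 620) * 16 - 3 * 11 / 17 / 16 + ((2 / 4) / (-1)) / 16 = 58359319 / 758880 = 76.90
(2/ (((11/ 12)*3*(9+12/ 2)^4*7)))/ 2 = 4/ 3898125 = 0.00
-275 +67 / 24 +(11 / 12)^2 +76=-195.37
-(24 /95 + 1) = -1.25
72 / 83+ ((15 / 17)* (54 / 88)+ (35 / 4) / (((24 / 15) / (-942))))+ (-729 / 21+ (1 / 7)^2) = -63091629709 / 12168464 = -5184.85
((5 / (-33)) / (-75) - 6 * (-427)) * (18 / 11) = 4192.37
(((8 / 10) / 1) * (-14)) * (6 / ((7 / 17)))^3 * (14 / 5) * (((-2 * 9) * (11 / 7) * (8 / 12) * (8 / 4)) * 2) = 8965085184 / 1225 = 7318436.88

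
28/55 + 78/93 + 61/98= 329209/167090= 1.97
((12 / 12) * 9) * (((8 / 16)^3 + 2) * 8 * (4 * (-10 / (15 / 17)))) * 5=-34680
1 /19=0.05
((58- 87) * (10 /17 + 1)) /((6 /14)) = -1827 /17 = -107.47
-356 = -356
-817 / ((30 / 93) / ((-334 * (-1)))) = -4229609 / 5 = -845921.80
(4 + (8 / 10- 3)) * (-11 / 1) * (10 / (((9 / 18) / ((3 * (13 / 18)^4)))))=-314171 / 972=-323.22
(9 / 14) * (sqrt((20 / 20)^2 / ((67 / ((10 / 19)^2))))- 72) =-324 / 7+45 * sqrt(67) / 8911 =-46.24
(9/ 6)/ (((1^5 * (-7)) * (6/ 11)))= -0.39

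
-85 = -85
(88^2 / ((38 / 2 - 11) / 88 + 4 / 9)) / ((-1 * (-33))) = 23232 / 53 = 438.34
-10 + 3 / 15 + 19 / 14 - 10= -1291 / 70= -18.44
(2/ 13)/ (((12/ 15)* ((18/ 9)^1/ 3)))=15/ 52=0.29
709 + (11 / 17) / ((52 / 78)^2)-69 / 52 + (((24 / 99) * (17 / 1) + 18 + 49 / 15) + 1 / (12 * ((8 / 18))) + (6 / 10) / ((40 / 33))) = 2144723509 / 2917200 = 735.20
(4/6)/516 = 1/774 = 0.00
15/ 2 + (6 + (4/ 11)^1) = 305/ 22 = 13.86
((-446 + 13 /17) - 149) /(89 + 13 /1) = -5051 /867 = -5.83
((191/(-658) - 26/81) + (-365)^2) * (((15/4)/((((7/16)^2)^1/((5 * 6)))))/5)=2272189910720/145089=15660662.84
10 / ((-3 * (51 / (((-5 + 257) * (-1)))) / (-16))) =-4480 / 17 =-263.53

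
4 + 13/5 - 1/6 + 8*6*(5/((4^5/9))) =8201/960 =8.54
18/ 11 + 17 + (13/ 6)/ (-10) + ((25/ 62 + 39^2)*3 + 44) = 94660837/ 20460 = 4626.63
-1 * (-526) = 526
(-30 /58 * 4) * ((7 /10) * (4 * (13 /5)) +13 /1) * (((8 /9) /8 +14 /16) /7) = -11999 /2030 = -5.91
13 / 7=1.86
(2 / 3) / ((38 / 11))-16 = -901 / 57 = -15.81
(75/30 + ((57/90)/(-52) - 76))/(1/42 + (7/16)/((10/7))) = -3211012/14417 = -222.72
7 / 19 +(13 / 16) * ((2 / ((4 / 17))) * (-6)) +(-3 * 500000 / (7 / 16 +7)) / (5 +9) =-3658400005 / 253232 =-14446.83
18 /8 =2.25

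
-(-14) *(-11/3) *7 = -1078/3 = -359.33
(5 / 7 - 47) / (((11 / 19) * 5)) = -6156 / 385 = -15.99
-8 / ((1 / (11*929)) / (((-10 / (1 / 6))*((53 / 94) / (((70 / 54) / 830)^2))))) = 2611194455200320 / 2303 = 1133823037429.58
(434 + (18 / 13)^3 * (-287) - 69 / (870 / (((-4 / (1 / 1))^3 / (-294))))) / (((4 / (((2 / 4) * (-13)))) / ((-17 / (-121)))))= 11864226271 / 158498340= 74.85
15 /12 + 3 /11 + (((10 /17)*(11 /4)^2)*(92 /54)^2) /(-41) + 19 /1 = 451785049 /22356972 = 20.21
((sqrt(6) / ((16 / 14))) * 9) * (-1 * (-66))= 2079 * sqrt(6) / 4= 1273.12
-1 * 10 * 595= -5950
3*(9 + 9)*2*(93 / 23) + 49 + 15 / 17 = 486.58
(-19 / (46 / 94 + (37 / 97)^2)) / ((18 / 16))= -33608948 / 1263375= -26.60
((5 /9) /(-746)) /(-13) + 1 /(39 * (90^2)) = 7123 /117830700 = 0.00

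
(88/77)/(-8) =-1/7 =-0.14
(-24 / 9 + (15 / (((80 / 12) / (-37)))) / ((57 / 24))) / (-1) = 2150 / 57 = 37.72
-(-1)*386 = 386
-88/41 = -2.15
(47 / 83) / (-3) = -47 / 249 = -0.19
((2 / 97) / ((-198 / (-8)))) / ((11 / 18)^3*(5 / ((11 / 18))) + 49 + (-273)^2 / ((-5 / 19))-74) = -1440 / 489580144933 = -0.00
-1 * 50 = -50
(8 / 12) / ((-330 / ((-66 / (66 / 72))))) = 0.15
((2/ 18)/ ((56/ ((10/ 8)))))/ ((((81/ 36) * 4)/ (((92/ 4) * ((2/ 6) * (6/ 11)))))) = 115/ 99792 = 0.00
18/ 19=0.95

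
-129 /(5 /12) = -1548 /5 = -309.60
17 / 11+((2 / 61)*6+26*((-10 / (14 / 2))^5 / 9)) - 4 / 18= -1590328547 / 101497473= -15.67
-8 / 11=-0.73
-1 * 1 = -1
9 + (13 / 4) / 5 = 193 / 20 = 9.65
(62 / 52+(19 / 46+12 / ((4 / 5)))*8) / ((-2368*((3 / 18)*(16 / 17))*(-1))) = 3796899 / 11328512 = 0.34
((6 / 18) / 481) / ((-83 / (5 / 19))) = -5 / 2275611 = -0.00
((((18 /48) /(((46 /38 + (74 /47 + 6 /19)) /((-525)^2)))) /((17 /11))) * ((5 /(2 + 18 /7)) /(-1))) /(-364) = 13537321875 /208878592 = 64.81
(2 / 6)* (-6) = -2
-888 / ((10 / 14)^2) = -43512 / 25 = -1740.48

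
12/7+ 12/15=88/35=2.51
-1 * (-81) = 81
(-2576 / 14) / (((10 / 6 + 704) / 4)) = -2208 / 2117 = -1.04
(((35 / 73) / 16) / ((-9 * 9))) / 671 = -35 / 63481968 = -0.00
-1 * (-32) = 32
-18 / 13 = -1.38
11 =11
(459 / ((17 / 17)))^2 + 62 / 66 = 6952504 / 33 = 210681.94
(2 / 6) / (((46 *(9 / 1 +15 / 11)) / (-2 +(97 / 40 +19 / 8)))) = 77 / 39330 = 0.00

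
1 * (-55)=-55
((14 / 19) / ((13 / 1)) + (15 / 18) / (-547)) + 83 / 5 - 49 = -131102383 / 4053270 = -32.34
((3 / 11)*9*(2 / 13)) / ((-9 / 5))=-30 / 143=-0.21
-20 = -20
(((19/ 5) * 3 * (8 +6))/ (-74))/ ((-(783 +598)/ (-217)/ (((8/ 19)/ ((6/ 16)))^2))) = -6221824/ 14562645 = -0.43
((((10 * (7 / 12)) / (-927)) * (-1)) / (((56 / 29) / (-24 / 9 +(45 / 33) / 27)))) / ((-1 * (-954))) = -37555 / 4202469216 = -0.00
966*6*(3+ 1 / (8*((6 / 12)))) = 18837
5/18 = 0.28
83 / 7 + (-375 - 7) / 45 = 3.37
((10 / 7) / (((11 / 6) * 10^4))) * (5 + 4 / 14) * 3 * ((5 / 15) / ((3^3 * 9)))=37 / 21829500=0.00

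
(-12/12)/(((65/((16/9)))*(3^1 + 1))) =-0.01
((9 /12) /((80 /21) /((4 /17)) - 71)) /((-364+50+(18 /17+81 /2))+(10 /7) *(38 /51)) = 22491 /446042426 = 0.00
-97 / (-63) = 97 / 63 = 1.54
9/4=2.25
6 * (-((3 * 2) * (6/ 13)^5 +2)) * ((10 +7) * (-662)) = 53292776808/ 371293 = 143532.94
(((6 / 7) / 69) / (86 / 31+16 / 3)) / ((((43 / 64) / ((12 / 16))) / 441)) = 281232 / 372853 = 0.75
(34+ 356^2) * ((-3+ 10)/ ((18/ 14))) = 6211730/ 9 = 690192.22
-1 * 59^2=-3481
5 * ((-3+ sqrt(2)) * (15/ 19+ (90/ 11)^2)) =-2335725/ 2299+ 778575 * sqrt(2)/ 2299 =-537.04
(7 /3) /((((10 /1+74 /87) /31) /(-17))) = -106981 /944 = -113.33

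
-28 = -28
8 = 8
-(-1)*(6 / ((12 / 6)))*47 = 141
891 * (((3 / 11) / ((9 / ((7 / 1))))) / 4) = 47.25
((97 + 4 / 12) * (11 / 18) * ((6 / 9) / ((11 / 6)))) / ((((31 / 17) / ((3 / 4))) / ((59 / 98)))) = 73219 / 13671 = 5.36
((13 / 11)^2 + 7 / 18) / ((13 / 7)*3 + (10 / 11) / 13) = 353899 / 1118106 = 0.32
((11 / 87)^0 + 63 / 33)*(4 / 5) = 128 / 55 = 2.33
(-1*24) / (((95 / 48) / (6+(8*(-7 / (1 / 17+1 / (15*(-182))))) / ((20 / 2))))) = 14770944 / 13565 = 1088.90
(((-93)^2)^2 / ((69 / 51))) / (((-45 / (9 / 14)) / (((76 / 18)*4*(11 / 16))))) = -29531431017 / 3220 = -9171251.87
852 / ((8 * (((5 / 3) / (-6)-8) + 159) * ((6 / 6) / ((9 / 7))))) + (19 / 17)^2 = 11841868 / 5488399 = 2.16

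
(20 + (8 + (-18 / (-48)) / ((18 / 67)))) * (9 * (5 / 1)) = 21165 / 16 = 1322.81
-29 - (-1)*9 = -20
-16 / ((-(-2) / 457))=-3656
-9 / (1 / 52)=-468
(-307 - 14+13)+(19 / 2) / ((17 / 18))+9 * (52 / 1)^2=408647 / 17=24038.06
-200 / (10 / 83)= -1660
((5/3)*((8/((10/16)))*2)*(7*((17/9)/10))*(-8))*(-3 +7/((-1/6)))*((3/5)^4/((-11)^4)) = 0.18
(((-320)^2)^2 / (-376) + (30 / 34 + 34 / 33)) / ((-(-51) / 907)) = -666929679699083 / 1344717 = -495962852.93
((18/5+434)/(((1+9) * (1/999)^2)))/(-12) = -181968849/50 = -3639376.98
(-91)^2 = 8281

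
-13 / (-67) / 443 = 13 / 29681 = 0.00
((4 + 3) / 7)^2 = 1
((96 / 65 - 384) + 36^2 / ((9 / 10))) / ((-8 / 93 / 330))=-4056745.85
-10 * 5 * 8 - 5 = -405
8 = 8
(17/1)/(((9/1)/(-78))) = -442/3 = -147.33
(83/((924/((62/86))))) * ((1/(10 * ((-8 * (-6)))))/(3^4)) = 2573/1544780160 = 0.00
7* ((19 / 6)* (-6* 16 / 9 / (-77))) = 304 / 99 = 3.07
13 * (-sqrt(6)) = -13 * sqrt(6) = -31.84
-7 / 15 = -0.47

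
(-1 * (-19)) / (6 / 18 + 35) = 57 / 106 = 0.54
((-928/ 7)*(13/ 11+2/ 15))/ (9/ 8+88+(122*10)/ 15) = -230144/ 225005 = -1.02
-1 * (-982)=982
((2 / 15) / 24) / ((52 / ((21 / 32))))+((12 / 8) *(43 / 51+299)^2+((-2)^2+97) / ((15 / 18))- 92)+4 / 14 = 1816283452063 / 13465088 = 134888.35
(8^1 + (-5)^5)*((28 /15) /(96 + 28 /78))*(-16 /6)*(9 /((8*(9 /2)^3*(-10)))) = -756392 /3804975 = -0.20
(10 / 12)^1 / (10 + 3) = 5 / 78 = 0.06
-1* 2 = -2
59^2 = 3481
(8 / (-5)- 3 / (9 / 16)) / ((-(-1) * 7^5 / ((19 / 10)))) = -988 / 1260525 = -0.00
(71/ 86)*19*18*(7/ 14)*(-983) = -11934603/ 86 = -138774.45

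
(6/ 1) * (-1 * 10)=-60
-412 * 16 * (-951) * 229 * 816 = 1171448921088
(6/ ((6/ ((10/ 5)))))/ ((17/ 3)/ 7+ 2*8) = 42/ 353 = 0.12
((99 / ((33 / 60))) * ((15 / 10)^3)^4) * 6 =140126.04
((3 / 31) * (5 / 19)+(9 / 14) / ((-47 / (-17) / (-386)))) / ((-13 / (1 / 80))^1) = 8693823 / 100766120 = 0.09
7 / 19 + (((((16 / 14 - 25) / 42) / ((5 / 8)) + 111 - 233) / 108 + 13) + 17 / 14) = 5069377 / 377055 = 13.44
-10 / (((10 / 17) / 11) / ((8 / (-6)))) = 748 / 3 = 249.33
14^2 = 196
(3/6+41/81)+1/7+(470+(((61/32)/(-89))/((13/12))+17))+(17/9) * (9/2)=2606385839/5248152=496.63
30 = 30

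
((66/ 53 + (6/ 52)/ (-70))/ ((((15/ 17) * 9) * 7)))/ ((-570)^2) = 25177/ 365631630000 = 0.00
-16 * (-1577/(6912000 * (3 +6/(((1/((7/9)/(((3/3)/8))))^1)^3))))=14193/5631376000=0.00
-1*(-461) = 461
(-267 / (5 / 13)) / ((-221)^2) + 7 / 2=3.49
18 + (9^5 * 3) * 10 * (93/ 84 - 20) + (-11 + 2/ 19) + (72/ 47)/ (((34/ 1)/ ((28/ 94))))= -334316355769971/ 9989098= -33468122.52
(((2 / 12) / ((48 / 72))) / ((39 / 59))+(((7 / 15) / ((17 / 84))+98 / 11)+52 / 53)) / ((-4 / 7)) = -680446991 / 30922320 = -22.01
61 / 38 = 1.61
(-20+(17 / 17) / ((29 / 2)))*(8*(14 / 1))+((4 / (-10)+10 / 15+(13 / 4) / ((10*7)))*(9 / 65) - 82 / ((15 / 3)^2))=-1179903503 / 527800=-2235.51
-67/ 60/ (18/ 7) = -469/ 1080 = -0.43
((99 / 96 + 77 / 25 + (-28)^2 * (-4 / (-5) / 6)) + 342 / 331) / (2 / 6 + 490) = 87128057 / 389520800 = 0.22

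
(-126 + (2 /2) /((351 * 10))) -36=-568619 /3510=-162.00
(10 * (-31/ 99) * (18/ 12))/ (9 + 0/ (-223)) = -155/ 297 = -0.52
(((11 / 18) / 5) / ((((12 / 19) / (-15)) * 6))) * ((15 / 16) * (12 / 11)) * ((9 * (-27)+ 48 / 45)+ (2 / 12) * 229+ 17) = 106457 / 1152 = 92.41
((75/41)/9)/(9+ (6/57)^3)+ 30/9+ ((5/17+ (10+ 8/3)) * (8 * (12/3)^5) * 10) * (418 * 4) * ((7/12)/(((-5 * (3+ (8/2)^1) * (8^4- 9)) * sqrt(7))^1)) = 25484465/7593897- 4526866432 * sqrt(7)/4377177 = -2732.87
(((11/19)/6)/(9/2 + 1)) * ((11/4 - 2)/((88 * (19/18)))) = 9/63536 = 0.00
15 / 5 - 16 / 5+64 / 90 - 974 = -43807 / 45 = -973.49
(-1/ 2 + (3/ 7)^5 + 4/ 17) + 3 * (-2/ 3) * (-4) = 4428503/ 571438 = 7.75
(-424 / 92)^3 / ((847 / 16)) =-19056256 / 10305449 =-1.85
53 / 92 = 0.58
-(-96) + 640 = 736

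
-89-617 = -706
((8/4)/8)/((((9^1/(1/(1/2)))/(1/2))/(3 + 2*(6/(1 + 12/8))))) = 13/60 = 0.22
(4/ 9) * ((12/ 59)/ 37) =16/ 6549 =0.00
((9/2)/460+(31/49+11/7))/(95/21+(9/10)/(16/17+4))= 299403/636433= 0.47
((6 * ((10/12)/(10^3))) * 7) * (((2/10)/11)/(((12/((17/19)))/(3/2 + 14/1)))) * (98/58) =180761/145464000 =0.00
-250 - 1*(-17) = -233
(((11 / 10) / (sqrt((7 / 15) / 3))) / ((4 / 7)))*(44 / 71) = 363*sqrt(35) / 710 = 3.02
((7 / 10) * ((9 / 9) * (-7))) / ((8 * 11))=-49 / 880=-0.06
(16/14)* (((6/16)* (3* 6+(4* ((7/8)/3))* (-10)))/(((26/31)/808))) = 237956/91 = 2614.90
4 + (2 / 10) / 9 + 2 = 271 / 45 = 6.02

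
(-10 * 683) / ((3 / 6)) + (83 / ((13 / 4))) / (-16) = -710403 / 52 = -13661.60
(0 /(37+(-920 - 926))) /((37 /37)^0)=0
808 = 808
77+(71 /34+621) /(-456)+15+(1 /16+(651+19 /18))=113641 /153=742.75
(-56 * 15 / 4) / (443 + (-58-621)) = 105 / 118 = 0.89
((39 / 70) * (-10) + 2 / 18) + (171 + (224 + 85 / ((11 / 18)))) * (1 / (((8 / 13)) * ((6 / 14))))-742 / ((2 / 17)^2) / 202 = 982276619 / 559944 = 1754.24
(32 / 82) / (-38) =-8 / 779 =-0.01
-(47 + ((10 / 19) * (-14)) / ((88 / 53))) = -42.56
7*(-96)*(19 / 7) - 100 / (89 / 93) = -171636 / 89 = -1928.49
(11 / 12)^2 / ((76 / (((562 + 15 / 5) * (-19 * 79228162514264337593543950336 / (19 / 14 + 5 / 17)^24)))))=-92337985873522853575442030923008721167075823576167461502719583886897906176842062480015360 / 1658302358660960276209533984925331156446924438850701537752254409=-55682237555329524810882860.00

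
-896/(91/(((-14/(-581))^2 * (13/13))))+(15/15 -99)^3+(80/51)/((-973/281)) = -941192.46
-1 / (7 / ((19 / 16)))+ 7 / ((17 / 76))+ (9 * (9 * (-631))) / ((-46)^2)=7020233 / 1007216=6.97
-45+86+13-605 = -551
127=127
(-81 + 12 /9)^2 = 57121 /9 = 6346.78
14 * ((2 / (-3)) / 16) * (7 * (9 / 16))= -147 / 64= -2.30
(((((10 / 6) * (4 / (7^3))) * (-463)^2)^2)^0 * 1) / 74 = 1 / 74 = 0.01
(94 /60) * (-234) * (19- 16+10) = -23829 /5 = -4765.80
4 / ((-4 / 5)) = -5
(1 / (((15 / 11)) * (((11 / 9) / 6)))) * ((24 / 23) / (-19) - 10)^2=347530248 / 954845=363.97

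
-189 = -189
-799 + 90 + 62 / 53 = -37515 / 53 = -707.83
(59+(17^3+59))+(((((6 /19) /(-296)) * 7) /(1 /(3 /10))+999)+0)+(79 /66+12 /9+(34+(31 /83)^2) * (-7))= 37036532421109 /6392716440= 5793.55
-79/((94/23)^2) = -41791/8836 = -4.73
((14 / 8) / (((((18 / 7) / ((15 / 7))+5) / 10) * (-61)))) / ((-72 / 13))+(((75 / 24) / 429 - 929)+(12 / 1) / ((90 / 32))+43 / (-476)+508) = -416.81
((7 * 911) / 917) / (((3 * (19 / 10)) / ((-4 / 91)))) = -36440 / 679497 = -0.05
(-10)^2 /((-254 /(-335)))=16750 /127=131.89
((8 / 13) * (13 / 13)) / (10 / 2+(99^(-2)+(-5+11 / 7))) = 274428 / 700817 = 0.39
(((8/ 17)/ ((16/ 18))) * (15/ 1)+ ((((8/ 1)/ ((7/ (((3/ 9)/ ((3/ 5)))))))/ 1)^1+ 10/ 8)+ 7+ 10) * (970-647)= 2183537/ 252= 8664.83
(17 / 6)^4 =83521 / 1296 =64.45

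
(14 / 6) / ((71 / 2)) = 14 / 213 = 0.07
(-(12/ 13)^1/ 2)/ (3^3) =-2/ 117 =-0.02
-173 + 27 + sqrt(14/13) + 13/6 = -863/6 + sqrt(182)/13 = -142.80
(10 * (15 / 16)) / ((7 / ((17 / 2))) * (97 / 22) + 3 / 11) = 2805 / 1168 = 2.40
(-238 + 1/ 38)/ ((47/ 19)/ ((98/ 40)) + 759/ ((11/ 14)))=-443107/ 1800572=-0.25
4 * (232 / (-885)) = -928 / 885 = -1.05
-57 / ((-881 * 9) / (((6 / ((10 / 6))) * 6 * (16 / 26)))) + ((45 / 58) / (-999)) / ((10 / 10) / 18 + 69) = 7297360833 / 76376563835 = 0.10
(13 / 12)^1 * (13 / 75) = 169 / 900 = 0.19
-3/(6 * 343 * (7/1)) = -1/4802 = -0.00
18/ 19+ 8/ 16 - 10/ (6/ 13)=-2305/ 114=-20.22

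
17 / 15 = 1.13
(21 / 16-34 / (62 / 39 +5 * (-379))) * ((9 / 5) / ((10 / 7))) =1.68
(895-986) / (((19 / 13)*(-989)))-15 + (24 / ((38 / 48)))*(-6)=-3698666 / 18791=-196.83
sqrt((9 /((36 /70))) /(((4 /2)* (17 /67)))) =sqrt(39865) /34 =5.87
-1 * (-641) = 641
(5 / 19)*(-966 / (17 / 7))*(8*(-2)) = 1674.80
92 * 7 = 644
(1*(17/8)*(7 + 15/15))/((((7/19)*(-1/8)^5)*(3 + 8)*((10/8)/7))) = -42336256/55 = -769750.11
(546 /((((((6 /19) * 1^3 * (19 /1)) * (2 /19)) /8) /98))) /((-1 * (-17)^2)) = -677768 /289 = -2345.22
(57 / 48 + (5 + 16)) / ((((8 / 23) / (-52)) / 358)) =-18999955 / 16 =-1187497.19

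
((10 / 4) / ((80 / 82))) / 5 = 41 / 80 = 0.51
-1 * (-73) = 73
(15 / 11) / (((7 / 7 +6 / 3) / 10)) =4.55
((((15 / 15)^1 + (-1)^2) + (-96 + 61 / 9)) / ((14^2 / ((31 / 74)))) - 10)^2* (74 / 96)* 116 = 51274574997725 / 5526372096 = 9278.16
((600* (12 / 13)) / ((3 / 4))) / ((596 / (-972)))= -2332800 / 1937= -1204.34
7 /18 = 0.39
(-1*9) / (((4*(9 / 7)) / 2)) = -7 / 2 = -3.50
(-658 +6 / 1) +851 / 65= -41529 / 65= -638.91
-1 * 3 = -3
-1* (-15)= 15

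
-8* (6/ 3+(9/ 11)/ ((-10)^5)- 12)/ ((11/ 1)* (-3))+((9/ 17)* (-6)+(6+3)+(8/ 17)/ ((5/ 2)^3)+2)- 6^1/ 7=2468848829/ 539962500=4.57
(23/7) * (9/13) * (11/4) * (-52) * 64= -145728/7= -20818.29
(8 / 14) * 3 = 12 / 7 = 1.71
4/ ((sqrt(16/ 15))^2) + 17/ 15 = 293/ 60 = 4.88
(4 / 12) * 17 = 17 / 3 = 5.67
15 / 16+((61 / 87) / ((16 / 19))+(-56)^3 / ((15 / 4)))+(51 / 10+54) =-8137991 / 174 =-46770.06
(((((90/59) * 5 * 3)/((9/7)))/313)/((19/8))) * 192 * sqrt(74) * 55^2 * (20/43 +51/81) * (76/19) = 2755934720000 * sqrt(74)/45262617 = 523775.43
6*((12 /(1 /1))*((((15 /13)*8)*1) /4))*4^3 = 138240 /13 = 10633.85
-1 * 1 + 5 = 4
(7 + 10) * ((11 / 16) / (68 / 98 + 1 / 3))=27489 / 2416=11.38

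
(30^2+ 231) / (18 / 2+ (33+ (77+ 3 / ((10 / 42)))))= 5655 / 658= 8.59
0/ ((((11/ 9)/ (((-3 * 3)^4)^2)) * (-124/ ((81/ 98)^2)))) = 0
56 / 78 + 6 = 262 / 39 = 6.72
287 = 287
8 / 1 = 8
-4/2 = -2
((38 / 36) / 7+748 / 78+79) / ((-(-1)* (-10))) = -145357 / 16380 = -8.87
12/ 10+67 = 341/ 5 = 68.20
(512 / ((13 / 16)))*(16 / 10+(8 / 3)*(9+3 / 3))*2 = 6946816 / 195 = 35624.70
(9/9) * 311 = 311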